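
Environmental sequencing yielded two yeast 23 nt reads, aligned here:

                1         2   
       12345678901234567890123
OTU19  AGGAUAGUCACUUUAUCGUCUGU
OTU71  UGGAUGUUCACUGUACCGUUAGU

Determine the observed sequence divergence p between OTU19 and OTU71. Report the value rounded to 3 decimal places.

0.304

Mismatches occur at site 1 (A↔U), site 6 (A↔G), site 7 (G↔U), site 13 (U↔G), site 16 (U↔C), site 20 (C↔U), site 21 (U↔A).
There are 7 differences over 23 sites, so p = 7/23 = 0.304.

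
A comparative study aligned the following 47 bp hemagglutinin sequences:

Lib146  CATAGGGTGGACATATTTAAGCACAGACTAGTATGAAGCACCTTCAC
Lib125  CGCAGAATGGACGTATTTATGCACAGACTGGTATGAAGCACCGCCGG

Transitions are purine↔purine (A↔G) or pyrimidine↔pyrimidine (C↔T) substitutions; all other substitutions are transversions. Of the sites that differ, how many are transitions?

8

The sequences differ at positions 2 (A/G, transition), 3 (T/C, transition), 6 (G/A, transition), 7 (G/A, transition), 13 (A/G, transition), 20 (A/T, transversion), 30 (A/G, transition), 43 (T/G, transversion), 44 (T/C, transition), 46 (A/G, transition), 47 (C/G, transversion).
Of the 11 differences, 8 transitions and 3 transversions, so the answer is 8.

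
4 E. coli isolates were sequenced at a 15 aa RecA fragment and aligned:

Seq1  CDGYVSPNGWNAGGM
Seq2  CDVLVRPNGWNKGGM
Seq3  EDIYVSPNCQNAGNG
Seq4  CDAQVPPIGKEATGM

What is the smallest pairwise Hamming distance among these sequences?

Pairwise Hamming distances:
  Seq1 vs Seq2: 4
  Seq1 vs Seq3: 6
  Seq1 vs Seq4: 7
  Seq2 vs Seq3: 9
  Seq2 vs Seq4: 8
  Seq3 vs Seq4: 11
The smallest is 4, between Seq1 and Seq2.

4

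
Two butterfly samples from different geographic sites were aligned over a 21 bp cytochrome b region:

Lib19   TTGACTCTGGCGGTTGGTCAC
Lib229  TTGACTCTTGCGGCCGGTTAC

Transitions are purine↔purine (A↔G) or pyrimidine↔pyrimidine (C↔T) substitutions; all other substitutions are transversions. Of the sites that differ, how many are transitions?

3

Differing sites — 9:G/T (Tv); 14:T/C (Ti); 15:T/C (Ti); 19:C/T (Ti).
Of the 4 differences, 3 transitions and 1 transversion, so the answer is 3.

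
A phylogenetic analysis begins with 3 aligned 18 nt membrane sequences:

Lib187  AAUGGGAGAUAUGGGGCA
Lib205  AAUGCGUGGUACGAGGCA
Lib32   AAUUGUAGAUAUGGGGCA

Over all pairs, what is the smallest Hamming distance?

Pairwise Hamming distances:
  Lib187 vs Lib205: 5
  Lib187 vs Lib32: 2
  Lib205 vs Lib32: 7
The smallest is 2, between Lib187 and Lib32.

2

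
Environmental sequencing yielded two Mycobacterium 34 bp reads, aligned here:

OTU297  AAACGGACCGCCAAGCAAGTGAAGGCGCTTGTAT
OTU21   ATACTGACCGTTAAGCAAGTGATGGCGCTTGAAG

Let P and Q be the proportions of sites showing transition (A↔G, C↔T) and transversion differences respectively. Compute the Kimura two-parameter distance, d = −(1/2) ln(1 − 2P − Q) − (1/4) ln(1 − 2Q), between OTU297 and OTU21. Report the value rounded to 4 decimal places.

0.2408

Differing sites — 2:A/T (Tv); 5:G/T (Tv); 11:C/T (Ti); 12:C/T (Ti); 23:A/T (Tv); 32:T/A (Tv); 34:T/G (Tv).
Of the 7 differences, 2 transitions and 5 transversions over 34 sites: P = 2/34 = 0.058824, Q = 5/34 = 0.147059.
d = −0.5·ln(0.735293) − 0.25·ln(0.705882) = −0.5·(-0.307486) − 0.25·(-0.348307) = 0.2408.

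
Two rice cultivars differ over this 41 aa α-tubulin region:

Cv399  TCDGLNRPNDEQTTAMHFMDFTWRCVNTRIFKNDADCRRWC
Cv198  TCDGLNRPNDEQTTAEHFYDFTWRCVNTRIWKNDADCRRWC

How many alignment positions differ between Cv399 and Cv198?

Mismatches occur at site 16 (M↔E), site 19 (M↔Y), site 31 (F↔W).
That gives 3 mismatches out of 41 aligned sites, so the Hamming distance is 3.

3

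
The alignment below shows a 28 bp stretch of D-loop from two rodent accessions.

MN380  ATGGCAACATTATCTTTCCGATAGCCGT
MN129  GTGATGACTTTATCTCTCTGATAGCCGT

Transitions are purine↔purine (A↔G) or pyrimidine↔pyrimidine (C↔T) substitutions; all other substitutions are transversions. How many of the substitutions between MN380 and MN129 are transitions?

Differing sites — 1:A/G (Ti); 4:G/A (Ti); 5:C/T (Ti); 6:A/G (Ti); 9:A/T (Tv); 16:T/C (Ti); 19:C/T (Ti).
Of the 7 differences, 6 transitions and 1 transversion, so the answer is 6.

6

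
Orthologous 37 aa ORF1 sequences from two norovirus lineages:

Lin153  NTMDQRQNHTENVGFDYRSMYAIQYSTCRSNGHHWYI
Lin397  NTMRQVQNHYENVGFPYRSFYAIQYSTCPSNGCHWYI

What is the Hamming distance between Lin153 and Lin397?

Mismatches occur at site 4 (D→R), site 6 (R→V), site 10 (T→Y), site 16 (D→P), site 20 (M→F), site 29 (R→P), site 33 (H→C).
That gives 7 mismatches out of 37 aligned sites, so the Hamming distance is 7.

7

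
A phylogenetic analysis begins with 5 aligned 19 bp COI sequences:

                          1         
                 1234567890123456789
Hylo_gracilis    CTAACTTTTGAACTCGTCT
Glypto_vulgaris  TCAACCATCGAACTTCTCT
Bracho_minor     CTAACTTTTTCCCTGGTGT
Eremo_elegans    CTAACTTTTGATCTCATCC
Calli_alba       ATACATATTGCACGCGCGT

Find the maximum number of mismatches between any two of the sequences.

12

Pairwise Hamming distances:
  Hylo_gracilis vs Glypto_vulgaris: 7
  Hylo_gracilis vs Bracho_minor: 5
  Hylo_gracilis vs Eremo_elegans: 3
  Hylo_gracilis vs Calli_alba: 8
  Glypto_vulgaris vs Bracho_minor: 11
  Glypto_vulgaris vs Eremo_elegans: 9
  Glypto_vulgaris vs Calli_alba: 12
  Bracho_minor vs Eremo_elegans: 7
  Bracho_minor vs Calli_alba: 9
  Eremo_elegans vs Calli_alba: 11
The largest is 12, between Glypto_vulgaris and Calli_alba.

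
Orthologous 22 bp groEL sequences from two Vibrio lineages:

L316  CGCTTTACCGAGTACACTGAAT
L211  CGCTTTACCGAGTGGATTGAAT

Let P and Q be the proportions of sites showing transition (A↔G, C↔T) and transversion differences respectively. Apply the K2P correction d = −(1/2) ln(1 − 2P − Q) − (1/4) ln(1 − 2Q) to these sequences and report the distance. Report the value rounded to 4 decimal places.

The sequences differ at positions 14 (A/G, transition), 15 (C/G, transversion), 17 (C/T, transition).
Of the 3 differences, 2 transitions and 1 transversion over 22 sites: P = 2/22 = 0.090909, Q = 1/22 = 0.045455.
d = −0.5·ln(0.772727) − 0.25·ln(0.909090) = −0.5·(-0.257829) − 0.25·(-0.095311) = 0.1527.

0.1527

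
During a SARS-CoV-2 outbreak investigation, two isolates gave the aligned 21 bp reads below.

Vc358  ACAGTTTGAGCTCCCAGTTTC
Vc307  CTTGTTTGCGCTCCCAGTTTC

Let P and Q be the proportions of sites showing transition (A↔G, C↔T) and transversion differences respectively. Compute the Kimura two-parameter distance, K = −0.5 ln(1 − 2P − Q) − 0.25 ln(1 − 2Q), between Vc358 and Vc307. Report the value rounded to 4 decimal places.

0.2201

Mismatches occur at site 1 (A/C, transversion), site 2 (C/T, transition), site 3 (A/T, transversion), site 9 (A/C, transversion).
Of the 4 differences, 1 transition and 3 transversions over 21 sites: P = 1/21 = 0.047619, Q = 3/21 = 0.142857.
d = −0.5·ln(0.761905) − 0.25·ln(0.714286) = −0.5·(-0.271933) − 0.25·(-0.336472) = 0.2201.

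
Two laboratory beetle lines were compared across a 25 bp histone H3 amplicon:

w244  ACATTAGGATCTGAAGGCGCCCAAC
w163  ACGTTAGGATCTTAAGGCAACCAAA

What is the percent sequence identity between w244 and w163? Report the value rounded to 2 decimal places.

Differing sites — 3:A/G; 13:G/T; 19:G/A; 20:C/A; 25:C/A.
20 of the 25 sites match, so the percent identity is 20/25 × 100 = 80.00%.

80.00%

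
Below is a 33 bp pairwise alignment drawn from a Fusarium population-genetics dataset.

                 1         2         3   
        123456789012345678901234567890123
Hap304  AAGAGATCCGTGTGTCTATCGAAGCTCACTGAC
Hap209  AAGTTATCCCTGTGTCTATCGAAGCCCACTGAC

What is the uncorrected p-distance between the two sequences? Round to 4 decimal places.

Mismatches occur at site 4 (A/T), site 5 (G/T), site 10 (G/C), site 26 (T/C).
There are 4 differences over 33 sites, so p = 4/33 = 0.1212.

0.1212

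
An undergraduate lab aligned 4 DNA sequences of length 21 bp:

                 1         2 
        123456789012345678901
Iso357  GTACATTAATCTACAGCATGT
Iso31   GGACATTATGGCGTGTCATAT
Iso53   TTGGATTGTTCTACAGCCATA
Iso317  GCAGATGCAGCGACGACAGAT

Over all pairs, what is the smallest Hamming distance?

Pairwise Hamming distances:
  Iso357 vs Iso31: 10
  Iso357 vs Iso53: 9
  Iso357 vs Iso317: 10
  Iso31 vs Iso53: 16
  Iso31 vs Iso317: 11
  Iso53 vs Iso317: 14
The smallest is 9, between Iso357 and Iso53.

9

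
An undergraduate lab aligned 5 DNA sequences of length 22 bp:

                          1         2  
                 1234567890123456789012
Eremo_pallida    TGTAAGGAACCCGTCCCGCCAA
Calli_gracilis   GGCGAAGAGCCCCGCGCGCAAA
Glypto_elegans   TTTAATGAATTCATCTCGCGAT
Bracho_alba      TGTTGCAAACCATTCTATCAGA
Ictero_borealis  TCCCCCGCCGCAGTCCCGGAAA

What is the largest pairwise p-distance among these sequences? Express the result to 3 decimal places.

Pairwise Hamming distances:
  Eremo_pallida vs Calli_gracilis: 9
  Eremo_pallida vs Glypto_elegans: 8
  Eremo_pallida vs Bracho_alba: 11
  Eremo_pallida vs Ictero_borealis: 11
  Calli_gracilis vs Glypto_elegans: 13
  Calli_gracilis vs Bracho_alba: 14
  Calli_gracilis vs Ictero_borealis: 13
  Glypto_elegans vs Bracho_alba: 14
  Glypto_elegans vs Ictero_borealis: 15
  Bracho_alba vs Ictero_borealis: 14
The largest is 15 mismatches, between Glypto_elegans and Ictero_borealis; p = 15/22 = 0.682.

0.682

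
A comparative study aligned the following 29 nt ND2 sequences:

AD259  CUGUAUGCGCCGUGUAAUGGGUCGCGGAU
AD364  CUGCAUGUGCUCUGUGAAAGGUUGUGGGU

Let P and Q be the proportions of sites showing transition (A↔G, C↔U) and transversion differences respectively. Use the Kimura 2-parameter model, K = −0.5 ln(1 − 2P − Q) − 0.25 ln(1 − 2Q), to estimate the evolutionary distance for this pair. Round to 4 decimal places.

Differing sites — 4:U/C (Ti); 8:C/U (Ti); 11:C/U (Ti); 12:G/C (Tv); 16:A/G (Ti); 18:U/A (Tv); 19:G/A (Ti); 23:C/U (Ti); 25:C/U (Ti); 28:A/G (Ti).
Of the 10 differences, 8 transitions and 2 transversions over 29 sites: P = 8/29 = 0.275862, Q = 2/29 = 0.068966.
d = −0.5·ln(0.379310) − 0.25·ln(0.862068) = −0.5·(-0.969401) − 0.25·(-0.148421) = 0.5218.

0.5218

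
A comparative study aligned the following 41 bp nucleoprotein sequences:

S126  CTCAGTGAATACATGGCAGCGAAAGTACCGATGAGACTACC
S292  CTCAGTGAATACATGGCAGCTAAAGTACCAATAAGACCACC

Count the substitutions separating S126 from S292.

The sequences differ at positions 21 (G/T), 30 (G/A), 33 (G/A), 38 (T/C).
That gives 4 mismatches out of 41 aligned sites, so the Hamming distance is 4.

4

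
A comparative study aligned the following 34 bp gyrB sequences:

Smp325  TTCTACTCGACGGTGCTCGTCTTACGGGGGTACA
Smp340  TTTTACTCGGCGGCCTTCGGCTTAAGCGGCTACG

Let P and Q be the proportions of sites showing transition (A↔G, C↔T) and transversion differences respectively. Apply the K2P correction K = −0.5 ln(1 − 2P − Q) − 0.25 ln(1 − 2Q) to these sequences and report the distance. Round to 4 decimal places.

0.3780

Differing sites — 3:C/T (Ti); 10:A/G (Ti); 14:T/C (Ti); 15:G/C (Tv); 16:C/T (Ti); 20:T/G (Tv); 25:C/A (Tv); 27:G/C (Tv); 30:G/C (Tv); 34:A/G (Ti).
Of the 10 differences, 5 transitions and 5 transversions over 34 sites: P = 5/34 = 0.147059, Q = 5/34 = 0.147059.
d = −0.5·ln(0.558823) − 0.25·ln(0.705882) = −0.5·(-0.581922) − 0.25·(-0.348307) = 0.3780.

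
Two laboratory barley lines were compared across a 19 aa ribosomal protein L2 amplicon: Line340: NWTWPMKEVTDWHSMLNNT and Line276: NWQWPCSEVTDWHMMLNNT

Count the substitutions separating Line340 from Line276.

4

The sequences differ at positions 3 (T/Q), 6 (M/C), 7 (K/S), 14 (S/M).
That gives 4 mismatches out of 19 aligned sites, so the Hamming distance is 4.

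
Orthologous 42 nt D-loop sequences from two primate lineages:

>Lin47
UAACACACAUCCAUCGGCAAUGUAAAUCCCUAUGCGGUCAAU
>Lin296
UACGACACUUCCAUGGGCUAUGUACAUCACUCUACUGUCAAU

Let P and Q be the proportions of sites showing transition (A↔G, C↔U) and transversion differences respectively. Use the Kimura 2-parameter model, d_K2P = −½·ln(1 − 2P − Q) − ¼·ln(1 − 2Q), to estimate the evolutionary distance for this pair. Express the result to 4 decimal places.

The sequences differ at positions 3 (A/C, transversion), 4 (C/G, transversion), 9 (A/U, transversion), 15 (C/G, transversion), 19 (A/U, transversion), 25 (A/C, transversion), 29 (C/A, transversion), 32 (A/C, transversion), 34 (G/A, transition), 36 (G/U, transversion).
Of the 10 differences, 1 transition and 9 transversions over 42 sites: P = 1/42 = 0.023810, Q = 9/42 = 0.214286.
d = −0.5·ln(0.738094) − 0.25·ln(0.571428) = −0.5·(-0.303684) − 0.25·(-0.559617) = 0.2917.

0.2917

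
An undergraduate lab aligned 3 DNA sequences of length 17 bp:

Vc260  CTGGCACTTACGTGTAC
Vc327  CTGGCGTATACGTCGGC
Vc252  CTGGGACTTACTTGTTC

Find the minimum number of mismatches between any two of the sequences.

Pairwise Hamming distances:
  Vc260 vs Vc327: 6
  Vc260 vs Vc252: 3
  Vc327 vs Vc252: 8
The smallest is 3, between Vc260 and Vc252.

3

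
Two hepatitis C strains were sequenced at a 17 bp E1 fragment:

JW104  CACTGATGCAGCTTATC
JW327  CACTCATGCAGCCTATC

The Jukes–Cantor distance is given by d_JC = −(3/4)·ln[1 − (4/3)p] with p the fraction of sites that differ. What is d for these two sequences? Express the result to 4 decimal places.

0.1280

Mismatches occur at site 5 (G↔C), site 13 (T↔C).
p = 2/17 = 0.117647.
d = −0.75 · ln(1 − (4/3)·0.117647) = −0.75 · ln(0.843137) = −0.75 · (-0.170626) = 0.1280.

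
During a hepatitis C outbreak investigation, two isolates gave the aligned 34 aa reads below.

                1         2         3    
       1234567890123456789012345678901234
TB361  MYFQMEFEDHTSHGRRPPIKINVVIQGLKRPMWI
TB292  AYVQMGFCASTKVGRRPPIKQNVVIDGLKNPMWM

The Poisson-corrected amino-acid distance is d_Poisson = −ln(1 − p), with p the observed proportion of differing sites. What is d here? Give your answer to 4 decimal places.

0.4353

Differing sites — 1:M/A; 3:F/V; 6:E/G; 8:E/C; 9:D/A; 10:H/S; 12:S/K; 13:H/V; 21:I/Q; 26:Q/D; 30:R/N; 34:I/M.
p = 12/34 = 0.352941.
d = −ln(1 − 0.352941) = −ln(0.647059) = 0.4353.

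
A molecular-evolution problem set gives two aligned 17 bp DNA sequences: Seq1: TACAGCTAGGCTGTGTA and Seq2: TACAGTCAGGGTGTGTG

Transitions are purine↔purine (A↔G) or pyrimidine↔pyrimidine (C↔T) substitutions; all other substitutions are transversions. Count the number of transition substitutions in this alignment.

The sequences differ at positions 6 (C/T, transition), 7 (T/C, transition), 11 (C/G, transversion), 17 (A/G, transition).
Of the 4 differences, 3 transitions and 1 transversion, so the answer is 3.

3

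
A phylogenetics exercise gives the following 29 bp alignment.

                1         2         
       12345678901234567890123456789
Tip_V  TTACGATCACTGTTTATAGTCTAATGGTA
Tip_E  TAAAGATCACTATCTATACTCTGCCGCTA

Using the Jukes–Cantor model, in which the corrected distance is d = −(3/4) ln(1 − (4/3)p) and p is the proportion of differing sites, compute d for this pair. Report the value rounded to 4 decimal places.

Differing sites — 2:T/A; 4:C/A; 12:G/A; 14:T/C; 19:G/C; 23:A/G; 24:A/C; 25:T/C; 27:G/C.
p = 9/29 = 0.310345.
d = −0.75 · ln(1 − (4/3)·0.310345) = −0.75 · ln(0.586207) = −0.75 · (-0.534082) = 0.4006.

0.4006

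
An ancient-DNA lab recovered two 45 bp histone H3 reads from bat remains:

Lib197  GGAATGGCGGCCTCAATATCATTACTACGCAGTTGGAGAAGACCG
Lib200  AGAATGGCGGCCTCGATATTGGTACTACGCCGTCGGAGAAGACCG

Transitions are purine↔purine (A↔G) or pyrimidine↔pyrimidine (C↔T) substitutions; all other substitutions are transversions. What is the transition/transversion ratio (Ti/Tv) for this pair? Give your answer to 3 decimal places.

2.500

Differing sites — 1:G/A (Ti); 15:A/G (Ti); 20:C/T (Ti); 21:A/G (Ti); 22:T/G (Tv); 31:A/C (Tv); 34:T/C (Ti).
Of the 7 differences, 5 transitions and 2 transversions, so Ti/Tv = 5/2 = 2.500.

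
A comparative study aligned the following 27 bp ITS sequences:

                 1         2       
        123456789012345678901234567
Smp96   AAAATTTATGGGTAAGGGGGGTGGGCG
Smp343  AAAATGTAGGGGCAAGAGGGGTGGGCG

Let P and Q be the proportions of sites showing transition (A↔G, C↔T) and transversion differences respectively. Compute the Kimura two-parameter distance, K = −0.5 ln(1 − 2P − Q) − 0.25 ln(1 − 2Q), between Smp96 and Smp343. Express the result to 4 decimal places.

Differing sites — 6:T/G (Tv); 9:T/G (Tv); 13:T/C (Ti); 17:G/A (Ti).
Of the 4 differences, 2 transitions and 2 transversions over 27 sites: P = 2/27 = 0.074074, Q = 2/27 = 0.074074.
d = −0.5·ln(0.777778) − 0.25·ln(0.851852) = −0.5·(-0.251314) − 0.25·(-0.160342) = 0.1657.

0.1657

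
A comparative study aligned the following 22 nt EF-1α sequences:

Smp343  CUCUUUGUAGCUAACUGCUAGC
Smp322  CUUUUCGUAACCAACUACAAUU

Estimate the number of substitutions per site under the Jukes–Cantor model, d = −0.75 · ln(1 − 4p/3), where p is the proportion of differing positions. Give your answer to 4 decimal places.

0.4975

The sequences differ at positions 3 (C/U), 6 (U/C), 10 (G/A), 12 (U/C), 17 (G/A), 19 (U/A), 21 (G/U), 22 (C/U).
p = 8/22 = 0.363636.
d = −0.75 · ln(1 − (4/3)·0.363636) = −0.75 · ln(0.515152) = −0.75 · (-0.663293) = 0.4975.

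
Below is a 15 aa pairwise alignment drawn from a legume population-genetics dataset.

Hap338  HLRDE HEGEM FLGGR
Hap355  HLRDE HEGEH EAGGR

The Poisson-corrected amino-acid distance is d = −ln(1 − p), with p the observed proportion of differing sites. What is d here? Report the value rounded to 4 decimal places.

Differing sites — 10:M/H; 11:F/E; 12:L/A.
p = 3/15 = 0.200000.
d = −ln(1 − 0.200000) = −ln(0.800000) = 0.2231.

0.2231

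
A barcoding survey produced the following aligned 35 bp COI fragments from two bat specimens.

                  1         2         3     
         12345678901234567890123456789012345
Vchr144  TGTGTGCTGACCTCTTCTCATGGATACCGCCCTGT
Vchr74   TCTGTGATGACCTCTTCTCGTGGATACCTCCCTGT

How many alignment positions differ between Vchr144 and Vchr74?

The sequences differ at positions 2 (G/C), 7 (C/A), 20 (A/G), 29 (G/T).
That gives 4 mismatches out of 35 aligned sites, so the Hamming distance is 4.

4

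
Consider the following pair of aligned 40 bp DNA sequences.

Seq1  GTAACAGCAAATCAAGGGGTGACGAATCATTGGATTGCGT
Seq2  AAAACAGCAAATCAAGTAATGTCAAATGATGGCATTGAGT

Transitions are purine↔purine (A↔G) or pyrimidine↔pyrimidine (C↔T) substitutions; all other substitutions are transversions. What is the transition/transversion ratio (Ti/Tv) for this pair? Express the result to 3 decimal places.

0.571

Mismatches occur at site 1 (G/A, transition), site 2 (T/A, transversion), site 17 (G/T, transversion), site 18 (G/A, transition), site 19 (G/A, transition), site 22 (A/T, transversion), site 24 (G/A, transition), site 28 (C/G, transversion), site 31 (T/G, transversion), site 33 (G/C, transversion), site 38 (C/A, transversion).
Of the 11 differences, 4 transitions and 7 transversions, so Ti/Tv = 4/7 = 0.571.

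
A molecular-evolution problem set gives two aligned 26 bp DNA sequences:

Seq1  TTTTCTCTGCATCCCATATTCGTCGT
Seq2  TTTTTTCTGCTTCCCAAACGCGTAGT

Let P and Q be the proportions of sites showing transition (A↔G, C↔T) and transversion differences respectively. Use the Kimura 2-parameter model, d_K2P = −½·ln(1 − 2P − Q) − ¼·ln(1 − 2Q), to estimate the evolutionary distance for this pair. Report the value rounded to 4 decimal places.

0.2758

Mismatches occur at site 5 (C→T, transition), site 11 (A→T, transversion), site 17 (T→A, transversion), site 19 (T→C, transition), site 20 (T→G, transversion), site 24 (C→A, transversion).
Of the 6 differences, 2 transitions and 4 transversions over 26 sites: P = 2/26 = 0.076923, Q = 4/26 = 0.153846.
d = −0.5·ln(0.692308) − 0.25·ln(0.692308) = −0.5·(-0.367724) − 0.25·(-0.367724) = 0.2758.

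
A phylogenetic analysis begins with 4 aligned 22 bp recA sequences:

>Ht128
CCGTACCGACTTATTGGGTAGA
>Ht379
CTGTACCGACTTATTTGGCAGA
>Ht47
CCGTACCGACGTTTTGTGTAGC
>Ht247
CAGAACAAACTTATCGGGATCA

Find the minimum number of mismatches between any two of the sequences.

3

Pairwise Hamming distances:
  Ht128 vs Ht379: 3
  Ht128 vs Ht47: 4
  Ht128 vs Ht247: 8
  Ht379 vs Ht47: 7
  Ht379 vs Ht247: 9
  Ht47 vs Ht247: 12
The smallest is 3, between Ht128 and Ht379.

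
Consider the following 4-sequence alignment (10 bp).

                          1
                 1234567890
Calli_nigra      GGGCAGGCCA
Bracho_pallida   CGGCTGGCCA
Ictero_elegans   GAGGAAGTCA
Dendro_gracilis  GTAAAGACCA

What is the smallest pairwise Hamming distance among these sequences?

Pairwise Hamming distances:
  Calli_nigra vs Bracho_pallida: 2
  Calli_nigra vs Ictero_elegans: 4
  Calli_nigra vs Dendro_gracilis: 4
  Bracho_pallida vs Ictero_elegans: 6
  Bracho_pallida vs Dendro_gracilis: 6
  Ictero_elegans vs Dendro_gracilis: 6
The smallest is 2, between Calli_nigra and Bracho_pallida.

2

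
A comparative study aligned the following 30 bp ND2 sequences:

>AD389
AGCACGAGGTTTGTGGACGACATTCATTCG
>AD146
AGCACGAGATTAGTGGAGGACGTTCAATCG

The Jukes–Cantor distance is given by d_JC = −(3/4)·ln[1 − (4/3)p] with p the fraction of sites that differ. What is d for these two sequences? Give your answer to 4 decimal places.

Mismatches occur at site 9 (G→A), site 12 (T→A), site 18 (C→G), site 22 (A→G), site 27 (T→A).
p = 5/30 = 0.166667.
d = −0.75 · ln(1 − (4/3)·0.166667) = −0.75 · ln(0.777777) = −0.75 · (-0.251315) = 0.1885.

0.1885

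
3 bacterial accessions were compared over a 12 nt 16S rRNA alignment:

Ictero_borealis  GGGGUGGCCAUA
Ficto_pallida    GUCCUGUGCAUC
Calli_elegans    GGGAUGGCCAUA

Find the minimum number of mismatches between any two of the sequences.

1

Pairwise Hamming distances:
  Ictero_borealis vs Ficto_pallida: 6
  Ictero_borealis vs Calli_elegans: 1
  Ficto_pallida vs Calli_elegans: 6
The smallest is 1, between Ictero_borealis and Calli_elegans.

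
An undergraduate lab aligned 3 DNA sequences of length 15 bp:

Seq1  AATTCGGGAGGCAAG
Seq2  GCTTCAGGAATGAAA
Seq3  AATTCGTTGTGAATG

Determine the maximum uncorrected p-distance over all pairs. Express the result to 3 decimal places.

Pairwise Hamming distances:
  Seq1 vs Seq2: 7
  Seq1 vs Seq3: 6
  Seq2 vs Seq3: 11
The largest is 11 mismatches, between Seq2 and Seq3; p = 11/15 = 0.733.

0.733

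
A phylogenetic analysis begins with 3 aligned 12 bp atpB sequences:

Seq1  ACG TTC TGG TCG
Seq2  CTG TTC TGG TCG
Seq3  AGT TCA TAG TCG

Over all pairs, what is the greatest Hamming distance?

6

Pairwise Hamming distances:
  Seq1 vs Seq2: 2
  Seq1 vs Seq3: 5
  Seq2 vs Seq3: 6
The largest is 6, between Seq2 and Seq3.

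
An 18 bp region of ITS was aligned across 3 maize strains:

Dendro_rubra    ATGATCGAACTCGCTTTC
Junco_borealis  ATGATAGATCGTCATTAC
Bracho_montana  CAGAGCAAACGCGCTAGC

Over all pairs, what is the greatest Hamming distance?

11

Pairwise Hamming distances:
  Dendro_rubra vs Junco_borealis: 7
  Dendro_rubra vs Bracho_montana: 7
  Junco_borealis vs Bracho_montana: 11
The largest is 11, between Junco_borealis and Bracho_montana.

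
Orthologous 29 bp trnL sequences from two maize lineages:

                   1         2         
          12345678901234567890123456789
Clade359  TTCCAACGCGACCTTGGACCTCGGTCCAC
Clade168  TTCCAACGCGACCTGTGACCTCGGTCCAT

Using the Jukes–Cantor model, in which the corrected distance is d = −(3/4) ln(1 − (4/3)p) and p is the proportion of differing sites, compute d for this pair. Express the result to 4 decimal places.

0.1113

Mismatches occur at site 15 (T/G), site 16 (G/T), site 29 (C/T).
p = 3/29 = 0.103448.
d = −0.75 · ln(1 − (4/3)·0.103448) = −0.75 · ln(0.862069) = −0.75 · (-0.148420) = 0.1113.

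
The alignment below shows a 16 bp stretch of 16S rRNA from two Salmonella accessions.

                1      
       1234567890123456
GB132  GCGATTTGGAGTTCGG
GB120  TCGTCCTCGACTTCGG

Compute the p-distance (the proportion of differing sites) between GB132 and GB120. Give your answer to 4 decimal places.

0.3750

The sequences differ at positions 1 (G/T), 4 (A/T), 5 (T/C), 6 (T/C), 8 (G/C), 11 (G/C).
There are 6 differences over 16 sites, so p = 6/16 = 0.3750.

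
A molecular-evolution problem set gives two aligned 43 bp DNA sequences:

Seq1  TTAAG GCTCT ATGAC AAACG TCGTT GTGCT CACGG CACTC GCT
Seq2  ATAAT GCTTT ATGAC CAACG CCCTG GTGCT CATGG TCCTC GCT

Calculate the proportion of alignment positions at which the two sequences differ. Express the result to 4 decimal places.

0.2326

Differing sites — 1:T/A; 5:G/T; 9:C/T; 16:A/C; 21:T/C; 23:G/C; 25:T/G; 33:C/T; 36:C/T; 37:A/C.
There are 10 differences over 43 sites, so p = 10/43 = 0.2326.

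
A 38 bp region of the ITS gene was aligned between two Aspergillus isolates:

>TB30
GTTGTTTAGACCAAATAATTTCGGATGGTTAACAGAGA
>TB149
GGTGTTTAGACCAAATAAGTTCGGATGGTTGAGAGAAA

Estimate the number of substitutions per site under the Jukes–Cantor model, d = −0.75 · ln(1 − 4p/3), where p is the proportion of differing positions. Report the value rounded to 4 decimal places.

0.1447

The sequences differ at positions 2 (T/G), 19 (T/G), 31 (A/G), 33 (C/G), 37 (G/A).
p = 5/38 = 0.131579.
d = −0.75 · ln(1 − (4/3)·0.131579) = −0.75 · ln(0.824561) = −0.75 · (-0.192904) = 0.1447.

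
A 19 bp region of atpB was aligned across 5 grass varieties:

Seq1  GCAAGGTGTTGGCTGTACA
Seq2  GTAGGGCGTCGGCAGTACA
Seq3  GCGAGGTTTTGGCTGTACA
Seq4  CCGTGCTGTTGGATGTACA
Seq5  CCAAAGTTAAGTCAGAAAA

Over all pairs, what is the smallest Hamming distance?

2

Pairwise Hamming distances:
  Seq1 vs Seq2: 5
  Seq1 vs Seq3: 2
  Seq1 vs Seq4: 5
  Seq1 vs Seq5: 9
  Seq2 vs Seq3: 7
  Seq2 vs Seq4: 9
  Seq2 vs Seq5: 11
  Seq3 vs Seq4: 5
  Seq3 vs Seq5: 9
  Seq4 vs Seq5: 12
The smallest is 2, between Seq1 and Seq3.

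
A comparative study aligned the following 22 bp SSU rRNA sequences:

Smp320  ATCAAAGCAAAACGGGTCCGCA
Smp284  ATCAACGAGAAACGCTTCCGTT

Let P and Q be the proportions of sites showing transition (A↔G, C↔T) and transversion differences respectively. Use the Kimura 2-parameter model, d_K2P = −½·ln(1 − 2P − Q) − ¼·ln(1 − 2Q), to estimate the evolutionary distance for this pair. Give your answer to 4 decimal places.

0.4146

Differing sites — 6:A/C (Tv); 8:C/A (Tv); 9:A/G (Ti); 15:G/C (Tv); 16:G/T (Tv); 21:C/T (Ti); 22:A/T (Tv).
Of the 7 differences, 2 transitions and 5 transversions over 22 sites: P = 2/22 = 0.090909, Q = 5/22 = 0.227273.
d = −0.5·ln(0.590909) − 0.25·ln(0.545454) = −0.5·(-0.526093) − 0.25·(-0.606137) = 0.4146.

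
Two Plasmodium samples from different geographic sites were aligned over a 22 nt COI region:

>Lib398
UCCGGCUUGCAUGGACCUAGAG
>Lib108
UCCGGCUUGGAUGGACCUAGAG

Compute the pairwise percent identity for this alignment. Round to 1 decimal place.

The sequences differ at position 10 (C/G).
21 of the 22 sites match, so the percent identity is 21/22 × 100 = 95.5%.

95.5%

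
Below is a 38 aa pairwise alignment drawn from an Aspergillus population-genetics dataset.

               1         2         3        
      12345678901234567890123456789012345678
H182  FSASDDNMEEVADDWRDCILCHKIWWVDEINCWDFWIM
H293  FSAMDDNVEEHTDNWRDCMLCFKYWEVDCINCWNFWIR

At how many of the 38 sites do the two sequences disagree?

12

The sequences differ at positions 4 (S/M), 8 (M/V), 11 (V/H), 12 (A/T), 14 (D/N), 19 (I/M), 22 (H/F), 24 (I/Y), 26 (W/E), 29 (E/C), 34 (D/N), 38 (M/R).
That gives 12 mismatches out of 38 aligned sites, so the Hamming distance is 12.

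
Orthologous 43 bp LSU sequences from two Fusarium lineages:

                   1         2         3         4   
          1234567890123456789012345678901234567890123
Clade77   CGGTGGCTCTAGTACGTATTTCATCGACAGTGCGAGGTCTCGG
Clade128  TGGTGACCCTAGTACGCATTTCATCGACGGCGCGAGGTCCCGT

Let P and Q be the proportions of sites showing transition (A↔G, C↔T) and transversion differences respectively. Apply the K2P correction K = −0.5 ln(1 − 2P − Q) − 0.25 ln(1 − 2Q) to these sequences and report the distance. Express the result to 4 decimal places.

Mismatches occur at site 1 (C↔T, transition), site 6 (G↔A, transition), site 8 (T↔C, transition), site 17 (T↔C, transition), site 29 (A↔G, transition), site 31 (T↔C, transition), site 40 (T↔C, transition), site 43 (G↔T, transversion).
Of the 8 differences, 7 transitions and 1 transversion over 43 sites: P = 7/43 = 0.162791, Q = 1/43 = 0.023256.
d = −0.5·ln(0.651162) − 0.25·ln(0.953488) = −0.5·(-0.428997) − 0.25·(-0.047628) = 0.2264.

0.2264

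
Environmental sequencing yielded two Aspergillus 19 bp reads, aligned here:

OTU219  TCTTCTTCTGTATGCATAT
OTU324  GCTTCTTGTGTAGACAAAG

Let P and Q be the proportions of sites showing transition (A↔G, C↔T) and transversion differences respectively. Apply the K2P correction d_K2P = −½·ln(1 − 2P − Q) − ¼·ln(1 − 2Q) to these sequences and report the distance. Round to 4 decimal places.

0.4166

The sequences differ at positions 1 (T/G, transversion), 8 (C/G, transversion), 13 (T/G, transversion), 14 (G/A, transition), 17 (T/A, transversion), 19 (T/G, transversion).
Of the 6 differences, 1 transition and 5 transversions over 19 sites: P = 1/19 = 0.052632, Q = 5/19 = 0.263158.
d = −0.5·ln(0.631578) − 0.25·ln(0.473684) = −0.5·(-0.459534) − 0.25·(-0.747215) = 0.4166.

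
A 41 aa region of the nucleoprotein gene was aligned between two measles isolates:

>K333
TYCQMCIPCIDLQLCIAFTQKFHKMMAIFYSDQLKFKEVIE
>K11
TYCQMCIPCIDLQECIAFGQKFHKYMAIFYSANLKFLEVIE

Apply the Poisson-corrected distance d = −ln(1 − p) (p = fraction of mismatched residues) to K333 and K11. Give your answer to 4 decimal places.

Mismatches occur at site 14 (L/E), site 19 (T/G), site 25 (M/Y), site 32 (D/A), site 33 (Q/N), site 37 (K/L).
p = 6/41 = 0.146341.
d = −ln(1 − 0.146341) = −ln(0.853659) = 0.1582.

0.1582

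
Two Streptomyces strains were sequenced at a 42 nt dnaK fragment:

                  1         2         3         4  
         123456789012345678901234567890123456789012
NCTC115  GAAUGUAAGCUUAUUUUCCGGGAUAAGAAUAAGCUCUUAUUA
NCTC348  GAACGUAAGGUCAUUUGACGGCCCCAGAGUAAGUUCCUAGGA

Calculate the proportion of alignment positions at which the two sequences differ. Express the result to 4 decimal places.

Differing sites — 4:U/C; 10:C/G; 12:U/C; 17:U/G; 18:C/A; 22:G/C; 23:A/C; 24:U/C; 25:A/C; 29:A/G; 34:C/U; 37:U/C; 40:U/G; 41:U/G.
There are 14 differences over 42 sites, so p = 14/42 = 0.3333.

0.3333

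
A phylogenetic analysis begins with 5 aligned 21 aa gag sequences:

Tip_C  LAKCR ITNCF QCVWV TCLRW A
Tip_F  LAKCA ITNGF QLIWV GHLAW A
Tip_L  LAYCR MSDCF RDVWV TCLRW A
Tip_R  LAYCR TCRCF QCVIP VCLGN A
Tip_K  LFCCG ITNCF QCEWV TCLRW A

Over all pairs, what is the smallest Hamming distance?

4

Pairwise Hamming distances:
  Tip_C vs Tip_F: 7
  Tip_C vs Tip_L: 6
  Tip_C vs Tip_R: 9
  Tip_C vs Tip_K: 4
  Tip_F vs Tip_L: 12
  Tip_F vs Tip_R: 14
  Tip_F vs Tip_K: 9
  Tip_L vs Tip_R: 10
  Tip_L vs Tip_K: 9
  Tip_R vs Tip_K: 12
The smallest is 4, between Tip_C and Tip_K.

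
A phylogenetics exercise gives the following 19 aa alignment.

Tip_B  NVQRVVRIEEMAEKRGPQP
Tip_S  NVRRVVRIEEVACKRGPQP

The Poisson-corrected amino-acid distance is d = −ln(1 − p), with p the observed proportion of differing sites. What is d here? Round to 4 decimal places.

0.1719

Differing sites — 3:Q/R; 11:M/V; 13:E/C.
p = 3/19 = 0.157895.
d = −ln(1 − 0.157895) = −ln(0.842105) = 0.1719.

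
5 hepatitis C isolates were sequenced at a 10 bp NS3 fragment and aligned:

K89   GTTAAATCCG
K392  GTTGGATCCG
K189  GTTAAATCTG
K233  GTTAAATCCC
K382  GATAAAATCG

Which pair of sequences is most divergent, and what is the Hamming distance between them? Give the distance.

5

Pairwise Hamming distances:
  K89 vs K392: 2
  K89 vs K189: 1
  K89 vs K233: 1
  K89 vs K382: 3
  K392 vs K189: 3
  K392 vs K233: 3
  K392 vs K382: 5
  K189 vs K233: 2
  K189 vs K382: 4
  K233 vs K382: 4
The largest is 5, between K392 and K382.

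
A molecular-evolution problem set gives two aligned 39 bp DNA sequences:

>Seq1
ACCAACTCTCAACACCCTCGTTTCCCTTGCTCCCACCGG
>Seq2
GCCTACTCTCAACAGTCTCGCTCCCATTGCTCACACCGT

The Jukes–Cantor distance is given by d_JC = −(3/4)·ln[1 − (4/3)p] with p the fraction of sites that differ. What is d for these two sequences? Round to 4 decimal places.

0.2758

Differing sites — 1:A/G; 4:A/T; 15:C/G; 16:C/T; 21:T/C; 23:T/C; 26:C/A; 33:C/A; 39:G/T.
p = 9/39 = 0.230769.
d = −0.75 · ln(1 − (4/3)·0.230769) = −0.75 · ln(0.692308) = −0.75 · (-0.367724) = 0.2758.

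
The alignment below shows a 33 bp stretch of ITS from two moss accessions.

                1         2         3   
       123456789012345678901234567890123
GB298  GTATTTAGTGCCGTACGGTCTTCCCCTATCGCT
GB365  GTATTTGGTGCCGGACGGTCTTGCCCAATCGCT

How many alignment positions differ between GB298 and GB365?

Mismatches occur at site 7 (A↔G), site 14 (T↔G), site 23 (C↔G), site 27 (T↔A).
That gives 4 mismatches out of 33 aligned sites, so the Hamming distance is 4.

4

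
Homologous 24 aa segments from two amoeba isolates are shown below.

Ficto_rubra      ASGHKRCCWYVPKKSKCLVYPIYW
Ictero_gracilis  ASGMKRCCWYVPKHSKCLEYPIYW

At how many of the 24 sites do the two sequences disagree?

3

Differing sites — 4:H/M; 14:K/H; 19:V/E.
That gives 3 mismatches out of 24 aligned sites, so the Hamming distance is 3.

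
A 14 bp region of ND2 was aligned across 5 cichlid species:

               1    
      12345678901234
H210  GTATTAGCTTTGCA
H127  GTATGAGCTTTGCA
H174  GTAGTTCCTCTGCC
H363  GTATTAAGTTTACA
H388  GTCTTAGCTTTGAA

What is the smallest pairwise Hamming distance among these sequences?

1

Pairwise Hamming distances:
  H210 vs H127: 1
  H210 vs H174: 5
  H210 vs H363: 3
  H210 vs H388: 2
  H127 vs H174: 6
  H127 vs H363: 4
  H127 vs H388: 3
  H174 vs H363: 7
  H174 vs H388: 7
  H363 vs H388: 5
The smallest is 1, between H210 and H127.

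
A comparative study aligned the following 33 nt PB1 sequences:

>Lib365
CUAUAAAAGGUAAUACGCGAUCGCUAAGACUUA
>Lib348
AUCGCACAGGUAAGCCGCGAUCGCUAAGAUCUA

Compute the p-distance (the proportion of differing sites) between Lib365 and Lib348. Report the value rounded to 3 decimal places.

The sequences differ at positions 1 (C/A), 3 (A/C), 4 (U/G), 5 (A/C), 7 (A/C), 14 (U/G), 15 (A/C), 30 (C/U), 31 (U/C).
There are 9 differences over 33 sites, so p = 9/33 = 0.273.

0.273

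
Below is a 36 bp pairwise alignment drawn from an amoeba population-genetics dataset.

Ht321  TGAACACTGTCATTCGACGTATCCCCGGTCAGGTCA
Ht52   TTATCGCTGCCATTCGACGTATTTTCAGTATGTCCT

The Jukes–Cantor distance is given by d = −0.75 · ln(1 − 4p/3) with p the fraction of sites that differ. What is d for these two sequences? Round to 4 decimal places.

0.4926

The sequences differ at positions 2 (G/T), 4 (A/T), 6 (A/G), 10 (T/C), 23 (C/T), 24 (C/T), 25 (C/T), 27 (G/A), 30 (C/A), 31 (A/T), 33 (G/T), 34 (T/C), 36 (A/T).
p = 13/36 = 0.361111.
d = −0.75 · ln(1 − (4/3)·0.361111) = −0.75 · ln(0.518519) = −0.75 · (-0.656779) = 0.4926.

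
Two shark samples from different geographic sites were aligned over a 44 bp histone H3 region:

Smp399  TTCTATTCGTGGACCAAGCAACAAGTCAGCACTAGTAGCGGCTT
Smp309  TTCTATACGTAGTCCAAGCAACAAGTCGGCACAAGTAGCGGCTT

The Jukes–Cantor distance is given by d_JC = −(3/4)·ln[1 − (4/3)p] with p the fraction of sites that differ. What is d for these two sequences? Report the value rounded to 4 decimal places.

Mismatches occur at site 7 (T/A), site 11 (G/A), site 13 (A/T), site 28 (A/G), site 33 (T/A).
p = 5/44 = 0.113636.
d = −0.75 · ln(1 − (4/3)·0.113636) = −0.75 · ln(0.848485) = −0.75 · (-0.164303) = 0.1232.

0.1232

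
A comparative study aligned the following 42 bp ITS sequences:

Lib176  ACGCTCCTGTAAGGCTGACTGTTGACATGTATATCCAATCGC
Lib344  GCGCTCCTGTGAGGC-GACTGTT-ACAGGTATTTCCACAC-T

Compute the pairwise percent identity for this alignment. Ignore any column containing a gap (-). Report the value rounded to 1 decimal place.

82.1%

Excluding the 3 gap columns leaves 39 comparable sites.
The sequences differ at positions 1 (A/G), 11 (A/G), 28 (T/G), 33 (A/T), 38 (A/C), 39 (T/A), 42 (C/T).
32 of the 39 comparable sites match, so the percent identity is 32/39 × 100 = 82.1%.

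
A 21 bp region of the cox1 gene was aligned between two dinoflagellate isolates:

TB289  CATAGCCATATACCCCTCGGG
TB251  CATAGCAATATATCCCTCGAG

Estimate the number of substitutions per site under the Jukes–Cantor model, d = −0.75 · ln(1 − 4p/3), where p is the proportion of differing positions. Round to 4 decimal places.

0.1585

Mismatches occur at site 7 (C↔A), site 13 (C↔T), site 20 (G↔A).
p = 3/21 = 0.142857.
d = −0.75 · ln(1 − (4/3)·0.142857) = −0.75 · ln(0.809524) = −0.75 · (-0.211309) = 0.1585.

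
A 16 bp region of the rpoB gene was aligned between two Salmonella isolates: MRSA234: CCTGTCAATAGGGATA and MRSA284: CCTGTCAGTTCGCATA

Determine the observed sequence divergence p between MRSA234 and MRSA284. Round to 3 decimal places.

0.250

Mismatches occur at site 8 (A/G), site 10 (A/T), site 11 (G/C), site 13 (G/C).
There are 4 differences over 16 sites, so p = 4/16 = 0.250.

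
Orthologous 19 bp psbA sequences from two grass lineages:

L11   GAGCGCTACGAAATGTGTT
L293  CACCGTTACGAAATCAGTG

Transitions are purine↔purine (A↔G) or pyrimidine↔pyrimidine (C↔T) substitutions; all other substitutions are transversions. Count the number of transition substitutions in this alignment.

Differing sites — 1:G/C (Tv); 3:G/C (Tv); 6:C/T (Ti); 15:G/C (Tv); 16:T/A (Tv); 19:T/G (Tv).
Of the 6 differences, 1 transition and 5 transversions, so the answer is 1.

1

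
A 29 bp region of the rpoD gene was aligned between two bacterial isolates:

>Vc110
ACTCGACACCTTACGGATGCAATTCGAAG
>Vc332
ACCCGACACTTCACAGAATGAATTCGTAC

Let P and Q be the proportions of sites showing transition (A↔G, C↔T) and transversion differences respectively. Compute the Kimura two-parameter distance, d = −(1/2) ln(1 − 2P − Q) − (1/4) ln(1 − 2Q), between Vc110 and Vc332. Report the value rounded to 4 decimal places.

The sequences differ at positions 3 (T/C, transition), 10 (C/T, transition), 12 (T/C, transition), 15 (G/A, transition), 18 (T/A, transversion), 19 (G/T, transversion), 20 (C/G, transversion), 27 (A/T, transversion), 29 (G/C, transversion).
Of the 9 differences, 4 transitions and 5 transversions over 29 sites: P = 4/29 = 0.137931, Q = 5/29 = 0.172414.
d = −0.5·ln(0.551724) − 0.25·ln(0.655172) = −0.5·(-0.594707) − 0.25·(-0.422857) = 0.4031.

0.4031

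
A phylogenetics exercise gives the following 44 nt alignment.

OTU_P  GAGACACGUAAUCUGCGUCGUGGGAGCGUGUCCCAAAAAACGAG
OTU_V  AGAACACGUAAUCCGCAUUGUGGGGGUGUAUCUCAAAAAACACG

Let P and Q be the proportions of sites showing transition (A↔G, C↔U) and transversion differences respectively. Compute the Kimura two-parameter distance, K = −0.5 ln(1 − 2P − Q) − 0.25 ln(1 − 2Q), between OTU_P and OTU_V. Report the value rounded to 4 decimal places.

Mismatches occur at site 1 (G→A, transition), site 2 (A→G, transition), site 3 (G→A, transition), site 14 (U→C, transition), site 17 (G→A, transition), site 19 (C→U, transition), site 25 (A→G, transition), site 27 (C→U, transition), site 30 (G→A, transition), site 33 (C→U, transition), site 42 (G→A, transition), site 43 (A→C, transversion).
Of the 12 differences, 11 transitions and 1 transversion over 44 sites: P = 11/44 = 0.250000, Q = 1/44 = 0.022727.
d = −0.5·ln(0.477273) − 0.25·ln(0.954546) = −0.5·(-0.739667) − 0.25·(-0.046519) = 0.3815.

0.3815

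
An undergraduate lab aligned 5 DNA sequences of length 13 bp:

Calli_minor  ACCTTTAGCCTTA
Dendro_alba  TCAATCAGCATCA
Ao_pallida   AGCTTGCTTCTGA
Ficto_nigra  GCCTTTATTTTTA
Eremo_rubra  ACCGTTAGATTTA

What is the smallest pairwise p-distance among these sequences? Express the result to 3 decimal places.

0.231

Pairwise Hamming distances:
  Calli_minor vs Dendro_alba: 6
  Calli_minor vs Ao_pallida: 6
  Calli_minor vs Ficto_nigra: 4
  Calli_minor vs Eremo_rubra: 3
  Dendro_alba vs Ao_pallida: 10
  Dendro_alba vs Ficto_nigra: 8
  Dendro_alba vs Eremo_rubra: 7
  Ao_pallida vs Ficto_nigra: 6
  Ao_pallida vs Eremo_rubra: 8
  Ficto_nigra vs Eremo_rubra: 4
The smallest is 3 mismatches, between Calli_minor and Eremo_rubra; p = 3/13 = 0.231.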